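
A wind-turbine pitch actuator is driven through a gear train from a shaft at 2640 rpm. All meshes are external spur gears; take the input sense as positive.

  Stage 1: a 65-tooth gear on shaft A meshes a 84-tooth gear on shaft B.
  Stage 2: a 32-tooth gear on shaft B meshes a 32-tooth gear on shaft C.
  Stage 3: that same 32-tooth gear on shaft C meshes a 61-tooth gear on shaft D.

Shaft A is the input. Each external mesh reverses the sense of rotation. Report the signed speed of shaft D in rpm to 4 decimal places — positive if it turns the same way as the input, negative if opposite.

Stage 1 [65T→84T]: ω = 2640.0000×65/84 = 2042.8571 rpm, dir flips to −; running = −2042.8571
Stage 2 [32T→32T]: ω = 2042.8571×32/32 = 2042.8571 rpm, dir flips to +; running = +2042.8571
Stage 3 [32T→61T]: ω = 2042.8571×32/61 = 1071.6628 rpm, dir flips to −; running = −1071.6628

-1071.6628 rpm (opposite to input, |ω| = 1071.6628 rpm)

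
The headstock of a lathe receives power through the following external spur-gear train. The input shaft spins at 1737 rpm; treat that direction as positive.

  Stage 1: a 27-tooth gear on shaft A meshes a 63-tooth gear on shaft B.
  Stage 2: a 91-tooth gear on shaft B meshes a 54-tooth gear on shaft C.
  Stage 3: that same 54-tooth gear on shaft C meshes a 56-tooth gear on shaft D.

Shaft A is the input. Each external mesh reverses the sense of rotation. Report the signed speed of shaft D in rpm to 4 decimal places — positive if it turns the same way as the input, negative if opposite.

Stage 1 [27T→63T]: ω = 1737.0000×27/63 = 744.4286 rpm, dir flips to −; running = −744.4286
Stage 2 [91T→54T]: ω = 744.4286×91/54 = 1254.5000 rpm, dir flips to +; running = +1254.5000
Stage 3 [54T→56T]: ω = 1254.5000×54/56 = 1209.6964 rpm, dir flips to −; running = −1209.6964

-1209.6964 rpm (opposite to input, |ω| = 1209.6964 rpm)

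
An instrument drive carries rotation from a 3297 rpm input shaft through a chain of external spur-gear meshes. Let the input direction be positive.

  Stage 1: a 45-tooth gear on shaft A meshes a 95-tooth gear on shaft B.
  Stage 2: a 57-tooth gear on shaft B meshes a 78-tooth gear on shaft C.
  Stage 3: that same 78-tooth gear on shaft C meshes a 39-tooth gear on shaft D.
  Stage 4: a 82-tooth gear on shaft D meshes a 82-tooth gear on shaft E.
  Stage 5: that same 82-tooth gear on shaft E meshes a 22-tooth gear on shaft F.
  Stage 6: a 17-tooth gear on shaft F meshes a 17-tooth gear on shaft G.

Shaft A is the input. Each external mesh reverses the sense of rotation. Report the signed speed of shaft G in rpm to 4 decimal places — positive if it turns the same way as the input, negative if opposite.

+8507.6434 rpm (same as input, |ω| = 8507.6434 rpm)

Stage 1 [45T→95T]: ω = 3297.0000×45/95 = 1561.7368 rpm, dir flips to −; running = −1561.7368
Stage 2 [57T→78T]: ω = 1561.7368×57/78 = 1141.2692 rpm, dir flips to +; running = +1141.2692
Stage 3 [78T→39T]: ω = 1141.2692×78/39 = 2282.5385 rpm, dir flips to −; running = −2282.5385
Stage 4 [82T→82T]: ω = 2282.5385×82/82 = 2282.5385 rpm, dir flips to +; running = +2282.5385
Stage 5 [82T→22T]: ω = 2282.5385×82/22 = 8507.6434 rpm, dir flips to −; running = −8507.6434
Stage 6 [17T→17T]: ω = 8507.6434×17/17 = 8507.6434 rpm, dir flips to +; running = +8507.6434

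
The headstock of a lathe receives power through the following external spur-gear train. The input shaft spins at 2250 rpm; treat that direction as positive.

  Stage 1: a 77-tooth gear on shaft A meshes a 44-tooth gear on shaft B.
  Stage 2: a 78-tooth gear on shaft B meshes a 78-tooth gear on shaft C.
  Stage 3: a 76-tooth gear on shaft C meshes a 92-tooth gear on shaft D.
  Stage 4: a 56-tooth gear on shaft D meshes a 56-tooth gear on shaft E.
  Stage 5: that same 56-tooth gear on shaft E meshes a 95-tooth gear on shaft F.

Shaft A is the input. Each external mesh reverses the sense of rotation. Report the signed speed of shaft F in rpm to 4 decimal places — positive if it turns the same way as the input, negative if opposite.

-1917.3913 rpm (opposite to input, |ω| = 1917.3913 rpm)

Stage 1 [77T→44T]: ω = 2250.0000×77/44 = 3937.5000 rpm, dir flips to −; running = −3937.5000
Stage 2 [78T→78T]: ω = 3937.5000×78/78 = 3937.5000 rpm, dir flips to +; running = +3937.5000
Stage 3 [76T→92T]: ω = 3937.5000×76/92 = 3252.7174 rpm, dir flips to −; running = −3252.7174
Stage 4 [56T→56T]: ω = 3252.7174×56/56 = 3252.7174 rpm, dir flips to +; running = +3252.7174
Stage 5 [56T→95T]: ω = 3252.7174×56/95 = 1917.3913 rpm, dir flips to −; running = −1917.3913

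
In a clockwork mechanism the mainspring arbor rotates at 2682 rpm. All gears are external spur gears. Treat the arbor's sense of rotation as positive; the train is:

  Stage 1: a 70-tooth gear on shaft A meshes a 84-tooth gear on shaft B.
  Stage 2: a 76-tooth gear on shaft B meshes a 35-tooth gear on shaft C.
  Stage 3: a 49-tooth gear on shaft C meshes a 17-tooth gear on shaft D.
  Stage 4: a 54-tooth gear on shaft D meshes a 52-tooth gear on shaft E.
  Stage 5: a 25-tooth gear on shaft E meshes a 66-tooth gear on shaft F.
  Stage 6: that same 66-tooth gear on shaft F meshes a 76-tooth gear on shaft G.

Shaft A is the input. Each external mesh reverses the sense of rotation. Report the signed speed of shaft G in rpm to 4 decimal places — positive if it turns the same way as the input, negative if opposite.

+4778.4502 rpm (same as input, |ω| = 4778.4502 rpm)

Stage 1 [70T→84T]: ω = 2682.0000×70/84 = 2235.0000 rpm, dir flips to −; running = −2235.0000
Stage 2 [76T→35T]: ω = 2235.0000×76/35 = 4853.1429 rpm, dir flips to +; running = +4853.1429
Stage 3 [49T→17T]: ω = 4853.1429×49/17 = 13988.4706 rpm, dir flips to −; running = −13988.4706
Stage 4 [54T→52T]: ω = 13988.4706×54/52 = 14526.4887 rpm, dir flips to +; running = +14526.4887
Stage 5 [25T→66T]: ω = 14526.4887×25/66 = 5502.4578 rpm, dir flips to −; running = −5502.4578
Stage 6 [66T→76T]: ω = 5502.4578×66/76 = 4778.4502 rpm, dir flips to +; running = +4778.4502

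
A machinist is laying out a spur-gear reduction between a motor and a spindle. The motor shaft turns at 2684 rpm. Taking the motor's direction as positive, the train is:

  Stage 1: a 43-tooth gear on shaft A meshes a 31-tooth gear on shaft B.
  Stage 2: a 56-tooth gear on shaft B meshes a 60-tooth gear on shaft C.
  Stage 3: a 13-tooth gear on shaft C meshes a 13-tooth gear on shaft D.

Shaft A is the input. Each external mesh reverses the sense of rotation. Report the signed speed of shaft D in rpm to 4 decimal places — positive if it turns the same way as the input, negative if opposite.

Stage 1 [43T→31T]: ω = 2684.0000×43/31 = 3722.9677 rpm, dir flips to −; running = −3722.9677
Stage 2 [56T→60T]: ω = 3722.9677×56/60 = 3474.7699 rpm, dir flips to +; running = +3474.7699
Stage 3 [13T→13T]: ω = 3474.7699×13/13 = 3474.7699 rpm, dir flips to −; running = −3474.7699

-3474.7699 rpm (opposite to input, |ω| = 3474.7699 rpm)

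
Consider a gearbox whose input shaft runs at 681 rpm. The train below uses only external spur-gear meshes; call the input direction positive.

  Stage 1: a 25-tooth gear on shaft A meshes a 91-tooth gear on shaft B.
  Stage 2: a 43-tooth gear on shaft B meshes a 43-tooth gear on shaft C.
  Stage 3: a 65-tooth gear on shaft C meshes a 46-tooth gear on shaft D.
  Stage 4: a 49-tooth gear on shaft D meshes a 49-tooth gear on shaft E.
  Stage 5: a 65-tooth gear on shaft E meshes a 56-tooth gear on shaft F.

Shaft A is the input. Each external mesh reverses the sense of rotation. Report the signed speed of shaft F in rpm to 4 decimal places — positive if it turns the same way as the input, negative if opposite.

-306.8503 rpm (opposite to input, |ω| = 306.8503 rpm)

Stage 1 [25T→91T]: ω = 681.0000×25/91 = 187.0879 rpm, dir flips to −; running = −187.0879
Stage 2 [43T→43T]: ω = 187.0879×43/43 = 187.0879 rpm, dir flips to +; running = +187.0879
Stage 3 [65T→46T]: ω = 187.0879×65/46 = 264.3634 rpm, dir flips to −; running = −264.3634
Stage 4 [49T→49T]: ω = 264.3634×49/49 = 264.3634 rpm, dir flips to +; running = +264.3634
Stage 5 [65T→56T]: ω = 264.3634×65/56 = 306.8503 rpm, dir flips to −; running = −306.8503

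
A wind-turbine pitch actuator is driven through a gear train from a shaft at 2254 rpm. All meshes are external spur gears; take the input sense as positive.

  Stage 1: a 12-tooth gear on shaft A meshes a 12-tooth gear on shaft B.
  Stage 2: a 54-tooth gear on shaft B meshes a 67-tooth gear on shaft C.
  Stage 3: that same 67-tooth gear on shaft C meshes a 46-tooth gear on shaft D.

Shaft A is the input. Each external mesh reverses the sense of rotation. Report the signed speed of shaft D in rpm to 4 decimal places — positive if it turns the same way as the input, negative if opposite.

-2646.0000 rpm (opposite to input, |ω| = 2646.0000 rpm)

Stage 1 [12T→12T]: ω = 2254.0000×12/12 = 2254.0000 rpm, dir flips to −; running = −2254.0000
Stage 2 [54T→67T]: ω = 2254.0000×54/67 = 1816.6567 rpm, dir flips to +; running = +1816.6567
Stage 3 [67T→46T]: ω = 1816.6567×67/46 = 2646.0000 rpm, dir flips to −; running = −2646.0000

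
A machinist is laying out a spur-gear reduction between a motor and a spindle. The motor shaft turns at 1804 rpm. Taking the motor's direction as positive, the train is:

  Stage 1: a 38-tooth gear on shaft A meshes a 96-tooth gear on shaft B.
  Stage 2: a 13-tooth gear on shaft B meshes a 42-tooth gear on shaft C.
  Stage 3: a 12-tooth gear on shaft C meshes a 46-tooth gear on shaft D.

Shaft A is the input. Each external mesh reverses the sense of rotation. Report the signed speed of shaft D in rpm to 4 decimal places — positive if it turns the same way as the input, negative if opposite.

Stage 1 [38T→96T]: ω = 1804.0000×38/96 = 714.0833 rpm, dir flips to −; running = −714.0833
Stage 2 [13T→42T]: ω = 714.0833×13/42 = 221.0258 rpm, dir flips to +; running = +221.0258
Stage 3 [12T→46T]: ω = 221.0258×12/46 = 57.6589 rpm, dir flips to −; running = −57.6589

-57.6589 rpm (opposite to input, |ω| = 57.6589 rpm)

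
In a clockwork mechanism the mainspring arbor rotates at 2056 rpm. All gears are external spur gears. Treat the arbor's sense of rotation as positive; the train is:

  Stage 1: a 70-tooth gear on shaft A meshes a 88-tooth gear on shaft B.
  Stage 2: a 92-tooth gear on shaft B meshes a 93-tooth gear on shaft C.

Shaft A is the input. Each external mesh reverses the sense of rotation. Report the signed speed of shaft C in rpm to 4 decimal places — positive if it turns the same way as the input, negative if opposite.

+1617.8690 rpm (same as input, |ω| = 1617.8690 rpm)

Stage 1 [70T→88T]: ω = 2056.0000×70/88 = 1635.4545 rpm, dir flips to −; running = −1635.4545
Stage 2 [92T→93T]: ω = 1635.4545×92/93 = 1617.8690 rpm, dir flips to +; running = +1617.8690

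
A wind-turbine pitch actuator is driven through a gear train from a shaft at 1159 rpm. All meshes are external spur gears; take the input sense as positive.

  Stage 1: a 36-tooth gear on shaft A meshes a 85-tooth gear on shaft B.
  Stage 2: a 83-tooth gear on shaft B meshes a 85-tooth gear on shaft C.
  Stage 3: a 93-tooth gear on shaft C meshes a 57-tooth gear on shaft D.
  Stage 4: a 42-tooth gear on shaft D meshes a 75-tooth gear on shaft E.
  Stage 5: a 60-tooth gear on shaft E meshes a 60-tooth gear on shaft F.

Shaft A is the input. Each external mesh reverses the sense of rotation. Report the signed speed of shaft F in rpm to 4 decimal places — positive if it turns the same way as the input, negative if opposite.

-437.9477 rpm (opposite to input, |ω| = 437.9477 rpm)

Stage 1 [36T→85T]: ω = 1159.0000×36/85 = 490.8706 rpm, dir flips to −; running = −490.8706
Stage 2 [83T→85T]: ω = 490.8706×83/85 = 479.3207 rpm, dir flips to +; running = +479.3207
Stage 3 [93T→57T]: ω = 479.3207×93/57 = 782.0496 rpm, dir flips to −; running = −782.0496
Stage 4 [42T→75T]: ω = 782.0496×42/75 = 437.9477 rpm, dir flips to +; running = +437.9477
Stage 5 [60T→60T]: ω = 437.9477×60/60 = 437.9477 rpm, dir flips to −; running = −437.9477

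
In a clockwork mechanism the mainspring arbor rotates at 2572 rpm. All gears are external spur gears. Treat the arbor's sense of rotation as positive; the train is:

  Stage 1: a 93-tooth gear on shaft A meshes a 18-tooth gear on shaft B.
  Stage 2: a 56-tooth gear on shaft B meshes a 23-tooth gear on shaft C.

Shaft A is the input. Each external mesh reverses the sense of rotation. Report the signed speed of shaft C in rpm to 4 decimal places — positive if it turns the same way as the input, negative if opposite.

+32355.0145 rpm (same as input, |ω| = 32355.0145 rpm)

Stage 1 [93T→18T]: ω = 2572.0000×93/18 = 13288.6667 rpm, dir flips to −; running = −13288.6667
Stage 2 [56T→23T]: ω = 13288.6667×56/23 = 32355.0145 rpm, dir flips to +; running = +32355.0145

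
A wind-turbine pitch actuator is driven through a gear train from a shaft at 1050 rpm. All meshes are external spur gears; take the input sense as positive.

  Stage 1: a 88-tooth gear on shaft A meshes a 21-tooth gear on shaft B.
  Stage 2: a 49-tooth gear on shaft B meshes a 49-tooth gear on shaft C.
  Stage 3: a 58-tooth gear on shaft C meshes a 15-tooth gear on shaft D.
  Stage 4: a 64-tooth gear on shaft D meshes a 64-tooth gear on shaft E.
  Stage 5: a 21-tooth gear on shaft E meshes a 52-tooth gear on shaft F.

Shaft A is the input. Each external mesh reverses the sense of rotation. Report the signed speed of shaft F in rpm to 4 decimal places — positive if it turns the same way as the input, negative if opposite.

-6870.7692 rpm (opposite to input, |ω| = 6870.7692 rpm)

Stage 1 [88T→21T]: ω = 1050.0000×88/21 = 4400.0000 rpm, dir flips to −; running = −4400.0000
Stage 2 [49T→49T]: ω = 4400.0000×49/49 = 4400.0000 rpm, dir flips to +; running = +4400.0000
Stage 3 [58T→15T]: ω = 4400.0000×58/15 = 17013.3333 rpm, dir flips to −; running = −17013.3333
Stage 4 [64T→64T]: ω = 17013.3333×64/64 = 17013.3333 rpm, dir flips to +; running = +17013.3333
Stage 5 [21T→52T]: ω = 17013.3333×21/52 = 6870.7692 rpm, dir flips to −; running = −6870.7692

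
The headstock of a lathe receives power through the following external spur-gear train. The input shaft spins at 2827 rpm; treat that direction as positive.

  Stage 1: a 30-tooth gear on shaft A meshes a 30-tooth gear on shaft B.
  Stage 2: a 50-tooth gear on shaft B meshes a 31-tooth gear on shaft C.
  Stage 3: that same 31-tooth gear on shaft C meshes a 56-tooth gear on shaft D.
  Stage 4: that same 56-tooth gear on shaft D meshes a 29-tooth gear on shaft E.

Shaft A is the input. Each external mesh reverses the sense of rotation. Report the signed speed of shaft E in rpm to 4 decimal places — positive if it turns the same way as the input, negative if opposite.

Stage 1 [30T→30T]: ω = 2827.0000×30/30 = 2827.0000 rpm, dir flips to −; running = −2827.0000
Stage 2 [50T→31T]: ω = 2827.0000×50/31 = 4559.6774 rpm, dir flips to +; running = +4559.6774
Stage 3 [31T→56T]: ω = 4559.6774×31/56 = 2524.1071 rpm, dir flips to −; running = −2524.1071
Stage 4 [56T→29T]: ω = 2524.1071×56/29 = 4874.1379 rpm, dir flips to +; running = +4874.1379

+4874.1379 rpm (same as input, |ω| = 4874.1379 rpm)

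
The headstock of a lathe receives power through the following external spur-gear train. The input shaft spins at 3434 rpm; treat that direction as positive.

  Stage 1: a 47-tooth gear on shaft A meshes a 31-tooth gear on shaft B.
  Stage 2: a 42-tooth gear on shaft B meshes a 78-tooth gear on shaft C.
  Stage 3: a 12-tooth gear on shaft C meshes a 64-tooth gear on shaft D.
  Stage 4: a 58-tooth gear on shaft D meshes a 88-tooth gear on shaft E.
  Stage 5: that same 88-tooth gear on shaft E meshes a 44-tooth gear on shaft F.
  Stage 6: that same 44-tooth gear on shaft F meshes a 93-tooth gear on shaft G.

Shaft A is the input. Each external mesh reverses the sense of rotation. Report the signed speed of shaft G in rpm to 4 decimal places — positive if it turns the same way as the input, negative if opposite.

Stage 1 [47T→31T]: ω = 3434.0000×47/31 = 5206.3871 rpm, dir flips to −; running = −5206.3871
Stage 2 [42T→78T]: ω = 5206.3871×42/78 = 2803.4392 rpm, dir flips to +; running = +2803.4392
Stage 3 [12T→64T]: ω = 2803.4392×12/64 = 525.6449 rpm, dir flips to −; running = −525.6449
Stage 4 [58T→88T]: ω = 525.6449×58/88 = 346.4477 rpm, dir flips to +; running = +346.4477
Stage 5 [88T→44T]: ω = 346.4477×88/44 = 692.8955 rpm, dir flips to −; running = −692.8955
Stage 6 [44T→93T]: ω = 692.8955×44/93 = 327.8215 rpm, dir flips to +; running = +327.8215

+327.8215 rpm (same as input, |ω| = 327.8215 rpm)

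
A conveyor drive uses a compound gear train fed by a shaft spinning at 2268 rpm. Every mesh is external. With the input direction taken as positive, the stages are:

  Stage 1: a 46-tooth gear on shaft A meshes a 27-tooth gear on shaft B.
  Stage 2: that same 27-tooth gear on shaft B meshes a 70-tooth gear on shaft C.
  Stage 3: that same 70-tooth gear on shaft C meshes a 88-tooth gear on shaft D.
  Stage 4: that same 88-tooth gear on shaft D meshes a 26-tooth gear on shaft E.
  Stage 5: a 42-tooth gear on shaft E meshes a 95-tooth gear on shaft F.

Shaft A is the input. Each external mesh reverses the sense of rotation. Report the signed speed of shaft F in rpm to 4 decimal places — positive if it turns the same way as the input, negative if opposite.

-1773.9984 rpm (opposite to input, |ω| = 1773.9984 rpm)

Stage 1 [46T→27T]: ω = 2268.0000×46/27 = 3864.0000 rpm, dir flips to −; running = −3864.0000
Stage 2 [27T→70T]: ω = 3864.0000×27/70 = 1490.4000 rpm, dir flips to +; running = +1490.4000
Stage 3 [70T→88T]: ω = 1490.4000×70/88 = 1185.5455 rpm, dir flips to −; running = −1185.5455
Stage 4 [88T→26T]: ω = 1185.5455×88/26 = 4012.6154 rpm, dir flips to +; running = +4012.6154
Stage 5 [42T→95T]: ω = 4012.6154×42/95 = 1773.9984 rpm, dir flips to −; running = −1773.9984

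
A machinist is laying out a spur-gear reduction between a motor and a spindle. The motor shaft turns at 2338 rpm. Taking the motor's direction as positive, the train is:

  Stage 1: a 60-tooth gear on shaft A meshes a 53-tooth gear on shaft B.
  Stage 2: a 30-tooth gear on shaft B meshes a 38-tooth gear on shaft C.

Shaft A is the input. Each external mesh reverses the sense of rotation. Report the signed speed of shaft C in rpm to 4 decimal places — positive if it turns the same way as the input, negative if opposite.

+2089.5730 rpm (same as input, |ω| = 2089.5730 rpm)

Stage 1 [60T→53T]: ω = 2338.0000×60/53 = 2646.7925 rpm, dir flips to −; running = −2646.7925
Stage 2 [30T→38T]: ω = 2646.7925×30/38 = 2089.5730 rpm, dir flips to +; running = +2089.5730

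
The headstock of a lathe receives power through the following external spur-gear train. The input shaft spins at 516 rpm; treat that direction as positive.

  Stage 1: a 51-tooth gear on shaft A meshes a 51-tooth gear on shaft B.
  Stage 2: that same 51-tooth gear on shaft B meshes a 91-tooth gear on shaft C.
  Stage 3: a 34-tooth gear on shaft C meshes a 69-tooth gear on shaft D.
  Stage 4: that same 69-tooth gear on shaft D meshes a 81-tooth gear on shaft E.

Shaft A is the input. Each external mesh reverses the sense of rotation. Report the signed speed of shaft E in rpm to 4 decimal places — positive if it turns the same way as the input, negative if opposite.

+121.3871 rpm (same as input, |ω| = 121.3871 rpm)

Stage 1 [51T→51T]: ω = 516.0000×51/51 = 516.0000 rpm, dir flips to −; running = −516.0000
Stage 2 [51T→91T]: ω = 516.0000×51/91 = 289.1868 rpm, dir flips to +; running = +289.1868
Stage 3 [34T→69T]: ω = 289.1868×34/69 = 142.4978 rpm, dir flips to −; running = −142.4978
Stage 4 [69T→81T]: ω = 142.4978×69/81 = 121.3871 rpm, dir flips to +; running = +121.3871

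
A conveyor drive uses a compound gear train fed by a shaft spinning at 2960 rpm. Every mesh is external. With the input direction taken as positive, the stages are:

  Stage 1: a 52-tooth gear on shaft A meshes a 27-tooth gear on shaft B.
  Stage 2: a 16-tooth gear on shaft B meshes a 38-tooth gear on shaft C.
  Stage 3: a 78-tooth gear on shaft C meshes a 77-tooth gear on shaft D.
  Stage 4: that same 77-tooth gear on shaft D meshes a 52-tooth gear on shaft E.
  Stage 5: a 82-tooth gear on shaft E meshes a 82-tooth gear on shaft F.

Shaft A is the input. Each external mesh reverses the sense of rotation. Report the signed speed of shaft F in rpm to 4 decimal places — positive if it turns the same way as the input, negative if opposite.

-3600.4678 rpm (opposite to input, |ω| = 3600.4678 rpm)

Stage 1 [52T→27T]: ω = 2960.0000×52/27 = 5700.7407 rpm, dir flips to −; running = −5700.7407
Stage 2 [16T→38T]: ω = 5700.7407×16/38 = 2400.3119 rpm, dir flips to +; running = +2400.3119
Stage 3 [78T→77T]: ω = 2400.3119×78/77 = 2431.4848 rpm, dir flips to −; running = −2431.4848
Stage 4 [77T→52T]: ω = 2431.4848×77/52 = 3600.4678 rpm, dir flips to +; running = +3600.4678
Stage 5 [82T→82T]: ω = 3600.4678×82/82 = 3600.4678 rpm, dir flips to −; running = −3600.4678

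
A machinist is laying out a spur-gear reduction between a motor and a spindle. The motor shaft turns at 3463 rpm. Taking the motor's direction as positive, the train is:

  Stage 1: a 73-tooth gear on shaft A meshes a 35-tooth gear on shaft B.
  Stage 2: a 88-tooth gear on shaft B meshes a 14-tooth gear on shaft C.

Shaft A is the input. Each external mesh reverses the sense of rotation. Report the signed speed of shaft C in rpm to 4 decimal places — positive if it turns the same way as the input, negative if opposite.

+45400.6367 rpm (same as input, |ω| = 45400.6367 rpm)

Stage 1 [73T→35T]: ω = 3463.0000×73/35 = 7222.8286 rpm, dir flips to −; running = −7222.8286
Stage 2 [88T→14T]: ω = 7222.8286×88/14 = 45400.6367 rpm, dir flips to +; running = +45400.6367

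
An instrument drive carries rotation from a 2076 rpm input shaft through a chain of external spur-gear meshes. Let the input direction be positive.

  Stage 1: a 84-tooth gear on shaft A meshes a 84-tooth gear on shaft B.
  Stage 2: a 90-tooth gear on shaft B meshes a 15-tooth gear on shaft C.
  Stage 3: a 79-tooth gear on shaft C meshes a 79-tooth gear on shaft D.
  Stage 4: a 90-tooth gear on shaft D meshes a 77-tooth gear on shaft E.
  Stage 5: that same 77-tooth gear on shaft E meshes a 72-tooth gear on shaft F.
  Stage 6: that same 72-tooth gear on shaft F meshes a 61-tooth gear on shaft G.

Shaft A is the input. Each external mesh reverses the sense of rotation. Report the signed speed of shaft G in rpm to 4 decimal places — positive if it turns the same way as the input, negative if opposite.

Stage 1 [84T→84T]: ω = 2076.0000×84/84 = 2076.0000 rpm, dir flips to −; running = −2076.0000
Stage 2 [90T→15T]: ω = 2076.0000×90/15 = 12456.0000 rpm, dir flips to +; running = +12456.0000
Stage 3 [79T→79T]: ω = 12456.0000×79/79 = 12456.0000 rpm, dir flips to −; running = −12456.0000
Stage 4 [90T→77T]: ω = 12456.0000×90/77 = 14558.9610 rpm, dir flips to +; running = +14558.9610
Stage 5 [77T→72T]: ω = 14558.9610×77/72 = 15570.0000 rpm, dir flips to −; running = −15570.0000
Stage 6 [72T→61T]: ω = 15570.0000×72/61 = 18377.7049 rpm, dir flips to +; running = +18377.7049

+18377.7049 rpm (same as input, |ω| = 18377.7049 rpm)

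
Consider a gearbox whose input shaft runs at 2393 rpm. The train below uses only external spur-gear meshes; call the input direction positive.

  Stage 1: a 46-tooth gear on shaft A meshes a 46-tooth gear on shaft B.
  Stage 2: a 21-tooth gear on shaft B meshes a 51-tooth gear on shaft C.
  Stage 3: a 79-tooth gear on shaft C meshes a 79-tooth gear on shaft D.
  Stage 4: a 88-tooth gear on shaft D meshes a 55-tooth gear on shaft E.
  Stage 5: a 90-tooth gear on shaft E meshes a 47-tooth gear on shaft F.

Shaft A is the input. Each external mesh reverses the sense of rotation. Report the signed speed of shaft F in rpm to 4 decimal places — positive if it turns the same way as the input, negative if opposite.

-3018.9537 rpm (opposite to input, |ω| = 3018.9537 rpm)

Stage 1 [46T→46T]: ω = 2393.0000×46/46 = 2393.0000 rpm, dir flips to −; running = −2393.0000
Stage 2 [21T→51T]: ω = 2393.0000×21/51 = 985.3529 rpm, dir flips to +; running = +985.3529
Stage 3 [79T→79T]: ω = 985.3529×79/79 = 985.3529 rpm, dir flips to −; running = −985.3529
Stage 4 [88T→55T]: ω = 985.3529×88/55 = 1576.5647 rpm, dir flips to +; running = +1576.5647
Stage 5 [90T→47T]: ω = 1576.5647×90/47 = 3018.9537 rpm, dir flips to −; running = −3018.9537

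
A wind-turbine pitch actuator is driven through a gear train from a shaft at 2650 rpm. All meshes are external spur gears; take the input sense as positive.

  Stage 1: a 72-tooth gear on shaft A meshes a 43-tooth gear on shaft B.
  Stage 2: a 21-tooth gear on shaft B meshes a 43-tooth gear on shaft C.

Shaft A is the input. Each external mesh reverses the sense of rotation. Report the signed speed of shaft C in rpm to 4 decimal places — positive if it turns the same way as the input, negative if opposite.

+2167.0092 rpm (same as input, |ω| = 2167.0092 rpm)

Stage 1 [72T→43T]: ω = 2650.0000×72/43 = 4437.2093 rpm, dir flips to −; running = −4437.2093
Stage 2 [21T→43T]: ω = 4437.2093×21/43 = 2167.0092 rpm, dir flips to +; running = +2167.0092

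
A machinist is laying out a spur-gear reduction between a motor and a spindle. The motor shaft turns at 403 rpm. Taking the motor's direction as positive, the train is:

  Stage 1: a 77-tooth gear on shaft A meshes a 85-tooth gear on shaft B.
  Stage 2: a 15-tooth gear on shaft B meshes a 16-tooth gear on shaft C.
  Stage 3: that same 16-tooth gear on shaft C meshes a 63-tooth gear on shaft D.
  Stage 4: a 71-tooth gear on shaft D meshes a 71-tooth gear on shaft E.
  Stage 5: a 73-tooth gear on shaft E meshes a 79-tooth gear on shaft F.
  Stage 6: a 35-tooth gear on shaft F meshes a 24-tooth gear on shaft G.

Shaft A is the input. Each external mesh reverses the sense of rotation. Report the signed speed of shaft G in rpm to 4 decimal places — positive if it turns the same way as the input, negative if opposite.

+117.1332 rpm (same as input, |ω| = 117.1332 rpm)

Stage 1 [77T→85T]: ω = 403.0000×77/85 = 365.0706 rpm, dir flips to −; running = −365.0706
Stage 2 [15T→16T]: ω = 365.0706×15/16 = 342.2537 rpm, dir flips to +; running = +342.2537
Stage 3 [16T→63T]: ω = 342.2537×16/63 = 86.9216 rpm, dir flips to −; running = −86.9216
Stage 4 [71T→71T]: ω = 86.9216×71/71 = 86.9216 rpm, dir flips to +; running = +86.9216
Stage 5 [73T→79T]: ω = 86.9216×73/79 = 80.3199 rpm, dir flips to −; running = −80.3199
Stage 6 [35T→24T]: ω = 80.3199×35/24 = 117.1332 rpm, dir flips to +; running = +117.1332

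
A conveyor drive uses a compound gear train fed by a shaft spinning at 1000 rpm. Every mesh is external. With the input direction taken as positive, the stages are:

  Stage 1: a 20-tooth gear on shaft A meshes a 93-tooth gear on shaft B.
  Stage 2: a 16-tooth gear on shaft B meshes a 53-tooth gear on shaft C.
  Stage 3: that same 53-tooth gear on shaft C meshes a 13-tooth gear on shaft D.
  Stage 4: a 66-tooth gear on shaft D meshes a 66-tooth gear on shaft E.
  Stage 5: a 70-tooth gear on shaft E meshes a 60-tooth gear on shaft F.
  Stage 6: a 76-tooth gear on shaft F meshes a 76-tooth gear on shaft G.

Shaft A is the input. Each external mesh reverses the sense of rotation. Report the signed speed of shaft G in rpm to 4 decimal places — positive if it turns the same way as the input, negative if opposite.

+308.7951 rpm (same as input, |ω| = 308.7951 rpm)

Stage 1 [20T→93T]: ω = 1000.0000×20/93 = 215.0538 rpm, dir flips to −; running = −215.0538
Stage 2 [16T→53T]: ω = 215.0538×16/53 = 64.9219 rpm, dir flips to +; running = +64.9219
Stage 3 [53T→13T]: ω = 64.9219×53/13 = 264.6816 rpm, dir flips to −; running = −264.6816
Stage 4 [66T→66T]: ω = 264.6816×66/66 = 264.6816 rpm, dir flips to +; running = +264.6816
Stage 5 [70T→60T]: ω = 264.6816×70/60 = 308.7951 rpm, dir flips to −; running = −308.7951
Stage 6 [76T→76T]: ω = 308.7951×76/76 = 308.7951 rpm, dir flips to +; running = +308.7951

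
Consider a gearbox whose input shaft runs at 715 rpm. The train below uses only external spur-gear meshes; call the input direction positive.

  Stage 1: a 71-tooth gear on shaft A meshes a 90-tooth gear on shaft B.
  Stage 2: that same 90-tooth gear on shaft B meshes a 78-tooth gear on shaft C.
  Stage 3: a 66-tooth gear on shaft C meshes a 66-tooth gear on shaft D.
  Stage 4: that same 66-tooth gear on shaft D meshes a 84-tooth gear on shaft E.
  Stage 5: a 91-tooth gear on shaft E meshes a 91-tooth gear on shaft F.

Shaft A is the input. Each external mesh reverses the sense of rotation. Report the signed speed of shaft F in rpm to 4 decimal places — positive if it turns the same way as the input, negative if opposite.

-511.3690 rpm (opposite to input, |ω| = 511.3690 rpm)

Stage 1 [71T→90T]: ω = 715.0000×71/90 = 564.0556 rpm, dir flips to −; running = −564.0556
Stage 2 [90T→78T]: ω = 564.0556×90/78 = 650.8333 rpm, dir flips to +; running = +650.8333
Stage 3 [66T→66T]: ω = 650.8333×66/66 = 650.8333 rpm, dir flips to −; running = −650.8333
Stage 4 [66T→84T]: ω = 650.8333×66/84 = 511.3690 rpm, dir flips to +; running = +511.3690
Stage 5 [91T→91T]: ω = 511.3690×91/91 = 511.3690 rpm, dir flips to −; running = −511.3690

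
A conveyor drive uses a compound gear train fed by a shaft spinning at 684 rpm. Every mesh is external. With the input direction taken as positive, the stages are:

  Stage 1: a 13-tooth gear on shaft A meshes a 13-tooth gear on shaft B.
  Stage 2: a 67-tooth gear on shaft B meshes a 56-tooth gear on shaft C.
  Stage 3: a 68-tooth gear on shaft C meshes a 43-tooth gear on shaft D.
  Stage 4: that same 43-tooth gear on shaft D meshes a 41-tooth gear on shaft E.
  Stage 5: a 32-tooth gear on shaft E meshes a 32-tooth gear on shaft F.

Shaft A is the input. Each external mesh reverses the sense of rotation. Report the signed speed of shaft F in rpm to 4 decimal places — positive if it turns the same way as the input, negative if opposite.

-1357.2753 rpm (opposite to input, |ω| = 1357.2753 rpm)

Stage 1 [13T→13T]: ω = 684.0000×13/13 = 684.0000 rpm, dir flips to −; running = −684.0000
Stage 2 [67T→56T]: ω = 684.0000×67/56 = 818.3571 rpm, dir flips to +; running = +818.3571
Stage 3 [68T→43T]: ω = 818.3571×68/43 = 1294.1462 rpm, dir flips to −; running = −1294.1462
Stage 4 [43T→41T]: ω = 1294.1462×43/41 = 1357.2753 rpm, dir flips to +; running = +1357.2753
Stage 5 [32T→32T]: ω = 1357.2753×32/32 = 1357.2753 rpm, dir flips to −; running = −1357.2753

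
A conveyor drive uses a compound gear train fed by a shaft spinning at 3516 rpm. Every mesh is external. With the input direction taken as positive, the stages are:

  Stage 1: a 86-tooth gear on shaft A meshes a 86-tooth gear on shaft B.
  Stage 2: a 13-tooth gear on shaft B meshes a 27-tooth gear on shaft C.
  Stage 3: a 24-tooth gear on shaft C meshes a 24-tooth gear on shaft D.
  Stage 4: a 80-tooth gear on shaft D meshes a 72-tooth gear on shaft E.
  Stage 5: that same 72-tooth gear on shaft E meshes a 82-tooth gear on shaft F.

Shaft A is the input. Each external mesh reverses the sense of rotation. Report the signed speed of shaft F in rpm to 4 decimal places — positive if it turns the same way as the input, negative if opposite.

-1651.5989 rpm (opposite to input, |ω| = 1651.5989 rpm)

Stage 1 [86T→86T]: ω = 3516.0000×86/86 = 3516.0000 rpm, dir flips to −; running = −3516.0000
Stage 2 [13T→27T]: ω = 3516.0000×13/27 = 1692.8889 rpm, dir flips to +; running = +1692.8889
Stage 3 [24T→24T]: ω = 1692.8889×24/24 = 1692.8889 rpm, dir flips to −; running = −1692.8889
Stage 4 [80T→72T]: ω = 1692.8889×80/72 = 1880.9877 rpm, dir flips to +; running = +1880.9877
Stage 5 [72T→82T]: ω = 1880.9877×72/82 = 1651.5989 rpm, dir flips to −; running = −1651.5989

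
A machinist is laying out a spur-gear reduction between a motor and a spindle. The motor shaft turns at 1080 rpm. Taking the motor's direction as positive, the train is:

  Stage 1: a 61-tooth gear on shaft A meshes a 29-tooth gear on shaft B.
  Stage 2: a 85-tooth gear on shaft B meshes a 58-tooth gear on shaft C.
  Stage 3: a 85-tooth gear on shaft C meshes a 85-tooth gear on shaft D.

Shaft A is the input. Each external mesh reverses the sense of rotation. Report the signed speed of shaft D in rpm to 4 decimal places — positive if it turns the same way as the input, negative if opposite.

Stage 1 [61T→29T]: ω = 1080.0000×61/29 = 2271.7241 rpm, dir flips to −; running = −2271.7241
Stage 2 [85T→58T]: ω = 2271.7241×85/58 = 3329.2509 rpm, dir flips to +; running = +3329.2509
Stage 3 [85T→85T]: ω = 3329.2509×85/85 = 3329.2509 rpm, dir flips to −; running = −3329.2509

-3329.2509 rpm (opposite to input, |ω| = 3329.2509 rpm)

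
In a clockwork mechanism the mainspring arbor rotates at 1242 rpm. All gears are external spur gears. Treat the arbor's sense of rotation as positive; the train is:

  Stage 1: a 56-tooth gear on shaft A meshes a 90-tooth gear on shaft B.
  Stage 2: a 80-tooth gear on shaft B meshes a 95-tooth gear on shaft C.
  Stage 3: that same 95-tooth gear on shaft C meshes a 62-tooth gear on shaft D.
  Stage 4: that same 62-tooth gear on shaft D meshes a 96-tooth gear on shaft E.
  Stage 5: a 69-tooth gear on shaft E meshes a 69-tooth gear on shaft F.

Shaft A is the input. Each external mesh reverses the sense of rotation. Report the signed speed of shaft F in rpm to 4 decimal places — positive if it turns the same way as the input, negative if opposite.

-644.0000 rpm (opposite to input, |ω| = 644.0000 rpm)

Stage 1 [56T→90T]: ω = 1242.0000×56/90 = 772.8000 rpm, dir flips to −; running = −772.8000
Stage 2 [80T→95T]: ω = 772.8000×80/95 = 650.7789 rpm, dir flips to +; running = +650.7789
Stage 3 [95T→62T]: ω = 650.7789×95/62 = 997.1613 rpm, dir flips to −; running = −997.1613
Stage 4 [62T→96T]: ω = 997.1613×62/96 = 644.0000 rpm, dir flips to +; running = +644.0000
Stage 5 [69T→69T]: ω = 644.0000×69/69 = 644.0000 rpm, dir flips to −; running = −644.0000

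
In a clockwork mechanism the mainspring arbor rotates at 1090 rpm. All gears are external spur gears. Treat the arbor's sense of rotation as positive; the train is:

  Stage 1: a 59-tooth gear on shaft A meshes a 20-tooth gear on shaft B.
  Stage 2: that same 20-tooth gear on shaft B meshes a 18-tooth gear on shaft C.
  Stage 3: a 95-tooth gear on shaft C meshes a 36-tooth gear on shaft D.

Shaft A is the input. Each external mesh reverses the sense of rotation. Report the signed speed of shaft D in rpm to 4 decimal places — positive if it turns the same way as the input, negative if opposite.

-9428.1636 rpm (opposite to input, |ω| = 9428.1636 rpm)

Stage 1 [59T→20T]: ω = 1090.0000×59/20 = 3215.5000 rpm, dir flips to −; running = −3215.5000
Stage 2 [20T→18T]: ω = 3215.5000×20/18 = 3572.7778 rpm, dir flips to +; running = +3572.7778
Stage 3 [95T→36T]: ω = 3572.7778×95/36 = 9428.1636 rpm, dir flips to −; running = −9428.1636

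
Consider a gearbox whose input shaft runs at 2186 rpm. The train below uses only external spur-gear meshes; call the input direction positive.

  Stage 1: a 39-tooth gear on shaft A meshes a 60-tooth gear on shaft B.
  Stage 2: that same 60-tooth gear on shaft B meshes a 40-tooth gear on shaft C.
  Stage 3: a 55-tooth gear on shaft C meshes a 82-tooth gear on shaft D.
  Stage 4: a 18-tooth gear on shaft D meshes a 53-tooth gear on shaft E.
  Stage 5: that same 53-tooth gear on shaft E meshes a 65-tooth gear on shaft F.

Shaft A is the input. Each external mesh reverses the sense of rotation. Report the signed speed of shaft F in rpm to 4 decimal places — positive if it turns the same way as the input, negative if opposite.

-395.8793 rpm (opposite to input, |ω| = 395.8793 rpm)

Stage 1 [39T→60T]: ω = 2186.0000×39/60 = 1420.9000 rpm, dir flips to −; running = −1420.9000
Stage 2 [60T→40T]: ω = 1420.9000×60/40 = 2131.3500 rpm, dir flips to +; running = +2131.3500
Stage 3 [55T→82T]: ω = 2131.3500×55/82 = 1429.5640 rpm, dir flips to −; running = −1429.5640
Stage 4 [18T→53T]: ω = 1429.5640×18/53 = 485.5123 rpm, dir flips to +; running = +485.5123
Stage 5 [53T→65T]: ω = 485.5123×53/65 = 395.8793 rpm, dir flips to −; running = −395.8793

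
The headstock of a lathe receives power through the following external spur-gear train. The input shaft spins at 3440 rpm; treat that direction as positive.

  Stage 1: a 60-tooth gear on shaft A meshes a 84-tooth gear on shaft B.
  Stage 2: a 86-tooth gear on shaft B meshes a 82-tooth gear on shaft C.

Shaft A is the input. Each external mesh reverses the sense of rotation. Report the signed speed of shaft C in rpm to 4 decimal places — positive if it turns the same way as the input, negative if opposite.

+2577.0035 rpm (same as input, |ω| = 2577.0035 rpm)

Stage 1 [60T→84T]: ω = 3440.0000×60/84 = 2457.1429 rpm, dir flips to −; running = −2457.1429
Stage 2 [86T→82T]: ω = 2457.1429×86/82 = 2577.0035 rpm, dir flips to +; running = +2577.0035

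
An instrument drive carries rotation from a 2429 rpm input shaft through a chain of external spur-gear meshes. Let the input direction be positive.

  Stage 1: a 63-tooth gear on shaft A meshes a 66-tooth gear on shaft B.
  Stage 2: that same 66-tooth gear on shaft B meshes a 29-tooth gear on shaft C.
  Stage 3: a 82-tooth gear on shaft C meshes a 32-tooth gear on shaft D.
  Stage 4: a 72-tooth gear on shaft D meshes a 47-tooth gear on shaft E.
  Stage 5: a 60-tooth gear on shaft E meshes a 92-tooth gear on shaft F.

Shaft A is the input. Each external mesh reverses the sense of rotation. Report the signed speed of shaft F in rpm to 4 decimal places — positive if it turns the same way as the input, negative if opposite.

-13509.2737 rpm (opposite to input, |ω| = 13509.2737 rpm)

Stage 1 [63T→66T]: ω = 2429.0000×63/66 = 2318.5909 rpm, dir flips to −; running = −2318.5909
Stage 2 [66T→29T]: ω = 2318.5909×66/29 = 5276.7931 rpm, dir flips to +; running = +5276.7931
Stage 3 [82T→32T]: ω = 5276.7931×82/32 = 13521.7823 rpm, dir flips to −; running = −13521.7823
Stage 4 [72T→47T]: ω = 13521.7823×72/47 = 20714.2197 rpm, dir flips to +; running = +20714.2197
Stage 5 [60T→92T]: ω = 20714.2197×60/92 = 13509.2737 rpm, dir flips to −; running = −13509.2737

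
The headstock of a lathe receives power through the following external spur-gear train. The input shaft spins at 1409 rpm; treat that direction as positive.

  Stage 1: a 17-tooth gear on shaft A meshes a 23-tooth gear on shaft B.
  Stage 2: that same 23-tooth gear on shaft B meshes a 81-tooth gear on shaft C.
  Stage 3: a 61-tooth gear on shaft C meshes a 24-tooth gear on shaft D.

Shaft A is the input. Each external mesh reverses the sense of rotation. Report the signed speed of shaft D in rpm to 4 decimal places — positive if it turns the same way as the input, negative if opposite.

-751.6116 rpm (opposite to input, |ω| = 751.6116 rpm)

Stage 1 [17T→23T]: ω = 1409.0000×17/23 = 1041.4348 rpm, dir flips to −; running = −1041.4348
Stage 2 [23T→81T]: ω = 1041.4348×23/81 = 295.7160 rpm, dir flips to +; running = +295.7160
Stage 3 [61T→24T]: ω = 295.7160×61/24 = 751.6116 rpm, dir flips to −; running = −751.6116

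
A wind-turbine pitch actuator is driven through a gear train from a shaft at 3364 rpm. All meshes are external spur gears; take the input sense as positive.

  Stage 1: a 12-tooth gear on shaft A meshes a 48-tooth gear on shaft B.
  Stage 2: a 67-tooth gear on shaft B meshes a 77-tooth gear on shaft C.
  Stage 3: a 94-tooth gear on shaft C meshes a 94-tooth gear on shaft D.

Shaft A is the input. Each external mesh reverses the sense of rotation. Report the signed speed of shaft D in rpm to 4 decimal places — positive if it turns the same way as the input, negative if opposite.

Stage 1 [12T→48T]: ω = 3364.0000×12/48 = 841.0000 rpm, dir flips to −; running = −841.0000
Stage 2 [67T→77T]: ω = 841.0000×67/77 = 731.7792 rpm, dir flips to +; running = +731.7792
Stage 3 [94T→94T]: ω = 731.7792×94/94 = 731.7792 rpm, dir flips to −; running = −731.7792

-731.7792 rpm (opposite to input, |ω| = 731.7792 rpm)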